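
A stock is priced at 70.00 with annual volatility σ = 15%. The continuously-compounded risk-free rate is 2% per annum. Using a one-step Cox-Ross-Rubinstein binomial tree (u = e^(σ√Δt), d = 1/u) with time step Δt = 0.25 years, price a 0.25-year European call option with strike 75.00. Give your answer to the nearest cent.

CRR parameters: u = e^(σ√Δt) = e^(0.15·√0.25) = 1.0779, d = 1/u = 0.9277
Per-period rate: rΔt = 0.02·0.25 = 0.005, so R = e^0.005 = 1.0050
Risk-neutral probability p = (e^0.005 − 0.9277)/(1.0779 − 0.9277) = 0.0773/0.1501 = 0.5146
Terminal stock prices: S_u = 75.45, S_d = 64.94
Terminal payoffs (S − K): max(0.4519, 0) = 0.4519, max(-10.06, 0) = 0
Node 0 (S = 70): V_0 = e^(−0.005)·[0.5146·0.4519 + 0.4854·0.0000] = 0.2314

0.23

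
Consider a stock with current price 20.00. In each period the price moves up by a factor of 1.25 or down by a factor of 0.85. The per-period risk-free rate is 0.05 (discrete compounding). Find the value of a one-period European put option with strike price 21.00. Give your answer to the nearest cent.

Risk-neutral probability p = (1 + 0.05 − 0.85)/(1.25 − 0.85) = 0.2000/0.4000 = 0.5000
Terminal stock prices: S_u = 25, S_d = 17
Terminal payoffs (K − S): max(-4, 0) = 0, max(4, 0) = 4
Node 0 (S = 20): V_0 = 1/1.05·[0.5000·0.0000 + 0.5000·4.0000] = 1.9048

1.90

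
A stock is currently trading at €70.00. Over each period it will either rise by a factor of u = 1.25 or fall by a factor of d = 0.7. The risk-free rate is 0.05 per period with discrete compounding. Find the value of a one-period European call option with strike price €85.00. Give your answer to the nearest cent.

Risk-neutral probability p = (1 + 0.05 − 0.7)/(1.25 − 0.7) = 0.3500/0.5500 = 0.6364
Terminal stock prices: S_u = 87.5, S_d = 49
Terminal payoffs (S − K): max(2.5, 0) = 2.5, max(-36, 0) = 0
Node 0 (S = 70): V_0 = 1/1.05·[0.6364·2.5000 + 0.3636·0.0000] = 1.5152

€1.52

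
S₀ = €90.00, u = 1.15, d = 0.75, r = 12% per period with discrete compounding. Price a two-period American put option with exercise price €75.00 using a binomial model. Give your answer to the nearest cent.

Risk-neutral probability p = (1 + 0.12 − 0.75)/(1.15 − 0.75) = 0.3700/0.4000 = 0.9250
Terminal stock prices: S_uu = 119, S_ud = 77.62, S_dd = 50.62
Terminal payoffs (K − S): max(-44.02, 0) = 0, max(-2.625, 0) = 0, max(24.38, 0) = 24.38
Node u (S = 103.5): continuation = 1/1.12·[0.9250·0.0000 + 0.0750·0.0000] = 0.0000; exercise value = 0.0000 ≤ continuation, so V_u = 0.0000
Node d (S = 67.5): continuation = 1/1.12·[0.9250·0.0000 + 0.0750·24.3750] = 1.6323; exercise value = 7.5000 > continuation, so V_d = 7.5000 (exercise)
Node 0 (S = 90): continuation = 1/1.12·[0.9250·0.0000 + 0.0750·7.5000] = 0.5022; exercise value = 0.0000 ≤ continuation, so V_0 = 0.5022

€0.50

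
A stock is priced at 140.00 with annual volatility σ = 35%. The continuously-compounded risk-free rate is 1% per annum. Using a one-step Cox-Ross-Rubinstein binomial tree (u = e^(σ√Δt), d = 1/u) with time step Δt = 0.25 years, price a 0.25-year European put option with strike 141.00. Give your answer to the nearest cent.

CRR parameters: u = e^(σ√Δt) = e^(0.35·√0.25) = 1.1912, d = 1/u = 0.8395
Per-period rate: rΔt = 0.01·0.25 = 0.0025, so R = e^0.0025 = 1.0025
Risk-neutral probability p = (e^0.0025 − 0.8395)/(1.1912 − 0.8395) = 0.1630/0.3518 = 0.4635
Terminal stock prices: S_u = 166.8, S_d = 117.5
Terminal payoffs (K − S): max(-25.77, 0) = 0, max(23.48, 0) = 23.48
Node 0 (S = 140): V_0 = e^(−0.0025)·[0.4635·0.0000 + 0.5365·23.4760] = 12.5640

12.56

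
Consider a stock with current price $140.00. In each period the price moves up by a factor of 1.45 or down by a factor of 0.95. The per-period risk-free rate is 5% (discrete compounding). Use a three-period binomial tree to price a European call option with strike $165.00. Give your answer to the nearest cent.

Risk-neutral probability p = (1 + 0.05 − 0.95)/(1.45 − 0.95) = 0.1000/0.5000 = 0.2000
Terminal stock prices: S_uuu = 426.8, S_uud = 279.6, S_udd = 183.2, S_ddd = 120
Terminal payoffs (S − K): max(261.8, 0) = 261.8, max(114.6, 0) = 114.6, max(18.21, 0) = 18.21, max(-44.97, 0) = 0
Node uu (S = 294.4): V_uu = 1/1.05·[0.2000·261.8075 + 0.8000·114.6325] = 137.2071
Node ud (S = 192.8): V_ud = 1/1.05·[0.2000·114.6325 + 0.8000·18.2075] = 35.7071
Node dd (S = 126.3): V_dd = 1/1.05·[0.2000·18.2075 + 0.8000·0.0000] = 3.4681
Node u (S = 203): V_u = 1/1.05·[0.2000·137.2071 + 0.8000·35.7071] = 53.3401
Node d (S = 133): V_d = 1/1.05·[0.2000·35.7071 + 0.8000·3.4681] = 9.4437
Node 0 (S = 140): V_0 = 1/1.05·[0.2000·53.3401 + 0.8000·9.4437] = 17.3552

$17.36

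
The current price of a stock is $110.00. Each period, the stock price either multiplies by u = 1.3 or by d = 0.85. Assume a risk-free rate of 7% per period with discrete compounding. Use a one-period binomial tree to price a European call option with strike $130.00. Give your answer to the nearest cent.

$5.94

Risk-neutral probability p = (1 + 0.07 − 0.85)/(1.3 − 0.85) = 0.2200/0.4500 = 0.4889
Terminal stock prices: S_u = 143, S_d = 93.5
Terminal payoffs (S − K): max(13, 0) = 13, max(-36.5, 0) = 0
Node 0 (S = 110): V_0 = 1/1.07·[0.4889·13.0000 + 0.5111·0.0000] = 5.9398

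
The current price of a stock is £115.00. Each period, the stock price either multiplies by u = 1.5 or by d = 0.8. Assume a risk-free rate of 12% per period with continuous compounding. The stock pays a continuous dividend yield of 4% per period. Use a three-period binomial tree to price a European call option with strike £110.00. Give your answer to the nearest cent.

£32.78

Per-period risk-free factor R = e^0.12 = 1.1275; dividend-adjusted growth = e^(0.12−0.04) = 1.0833.
Risk-neutral probability p = (1.0833 − 0.8)/(1.5 − 0.8) = 0.2833/0.7000 = 0.4047
Terminal stock prices: S_uuu = 388.1, S_uud = 207, S_udd = 110.4, S_ddd = 58.88
Terminal payoffs (S − K): max(278.1, 0) = 278.1, max(97, 0) = 97, max(0.4, 0) = 0.4, max(-51.12, 0) = 0
Node uu (S = 258.8): V_uu = e^(−0.12)·[0.4047·278.1250 + 0.5953·97.0000] = 151.0430
Node ud (S = 138): V_ud = e^(−0.12)·[0.4047·97.0000 + 0.5953·0.4000] = 35.0277
Node dd (S = 73.6): V_dd = e^(−0.12)·[0.4047·0.4000 + 0.5953·0.0000] = 0.1436
Node u (S = 172.5): V_u = e^(−0.12)·[0.4047·151.0430 + 0.5953·35.0277] = 72.7085
Node d (S = 92): V_d = e^(−0.12)·[0.4047·35.0277 + 0.5953·0.1436] = 12.6484
Node 0 (S = 115): V_0 = e^(−0.12)·[0.4047·72.7085 + 0.5953·12.6484] = 32.7757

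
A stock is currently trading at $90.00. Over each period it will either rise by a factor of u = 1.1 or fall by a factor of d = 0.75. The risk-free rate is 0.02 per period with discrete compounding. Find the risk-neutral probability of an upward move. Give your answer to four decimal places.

p = 0.7714

Risk-neutral probability p = (1 + 0.02 − 0.75)/(1.1 − 0.75) = 0.2700/0.3500 = 0.7714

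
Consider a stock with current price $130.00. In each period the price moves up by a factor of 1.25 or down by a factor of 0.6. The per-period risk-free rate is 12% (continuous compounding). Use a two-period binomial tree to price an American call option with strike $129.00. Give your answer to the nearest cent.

Risk-neutral probability p = (e^0.12 − 0.6)/(1.25 − 0.6) = 0.5275/0.6500 = 0.8115
Terminal stock prices: S_uu = 203.1, S_ud = 97.5, S_dd = 46.8
Terminal payoffs (S − K): max(74.12, 0) = 74.12, max(-31.5, 0) = 0, max(-82.2, 0) = 0
Node u (S = 162.5): continuation = e^(−0.12)·[0.8115·74.1250 + 0.1885·0.0000] = 53.3526; exercise value = 33.5000 ≤ continuation, so V_u = 53.3526
Node d (S = 78): continuation = e^(−0.12)·[0.8115·0.0000 + 0.1885·0.0000] = 0.0000; exercise value = 0.0000 ≤ continuation, so V_d = 0.0000
Node 0 (S = 130): continuation = e^(−0.12)·[0.8115·53.3526 + 0.1885·0.0000] = 38.4014; exercise value = 1.0000 ≤ continuation, so V_0 = 38.4014

$38.40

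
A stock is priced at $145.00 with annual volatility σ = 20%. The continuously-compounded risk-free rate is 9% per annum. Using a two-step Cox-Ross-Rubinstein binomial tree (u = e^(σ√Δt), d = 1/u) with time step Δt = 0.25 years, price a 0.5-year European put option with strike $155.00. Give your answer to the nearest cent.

CRR parameters: u = e^(σ√Δt) = e^(0.2·√0.25) = 1.1052, d = 1/u = 0.9048
Per-period rate: rΔt = 0.09·0.25 = 0.0225, so R = e^0.0225 = 1.0228
Risk-neutral probability p = (e^0.0225 − 0.9048)/(1.1052 − 0.9048) = 0.1179/0.2003 = 0.5886
Terminal stock prices: S_uu = 177.1, S_ud = 145, S_dd = 118.7
Terminal payoffs (K − S): max(-22.1, 0) = 0, max(10, 0) = 10, max(36.28, 0) = 36.28
Node u (S = 160.2): V_u = e^(−0.0225)·[0.5886·0.0000 + 0.4114·10.0000] = 4.0224
Node d (S = 131.2): V_d = e^(−0.0225)·[0.5886·10.0000 + 0.4114·36.2840] = 20.3500
Node 0 (S = 145): V_0 = e^(−0.0225)·[0.5886·4.0224 + 0.4114·20.3500] = 10.5005

$10.50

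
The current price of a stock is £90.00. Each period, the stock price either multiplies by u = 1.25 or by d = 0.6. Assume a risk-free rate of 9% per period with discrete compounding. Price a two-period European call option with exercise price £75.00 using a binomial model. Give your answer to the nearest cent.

Risk-neutral probability p = (1 + 0.09 − 0.6)/(1.25 − 0.6) = 0.4900/0.6500 = 0.7538
Terminal stock prices: S_uu = 140.6, S_ud = 67.5, S_dd = 32.4
Terminal payoffs (S − K): max(65.62, 0) = 65.62, max(-7.5, 0) = 0, max(-42.6, 0) = 0
Node u (S = 112.5): V_u = 1/1.09·[0.7538·65.6250 + 0.2462·0.0000] = 45.3864
Node d (S = 54): V_d = 1/1.09·[0.7538·0.0000 + 0.2462·0.0000] = 0.0000
Node 0 (S = 90): V_0 = 1/1.09·[0.7538·45.3864 + 0.2462·0.0000] = 31.3893

£31.39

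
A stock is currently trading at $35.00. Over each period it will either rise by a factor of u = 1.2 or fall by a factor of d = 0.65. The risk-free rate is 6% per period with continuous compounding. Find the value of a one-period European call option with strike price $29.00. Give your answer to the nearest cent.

Risk-neutral probability p = (e^0.06 − 0.65)/(1.2 − 0.65) = 0.4118/0.5500 = 0.7488
Terminal stock prices: S_u = 42, S_d = 22.75
Terminal payoffs (S − K): max(13, 0) = 13, max(-6.25, 0) = 0
Node 0 (S = 35): V_0 = e^(−0.06)·[0.7488·13.0000 + 0.2512·0.0000] = 9.1674

$9.17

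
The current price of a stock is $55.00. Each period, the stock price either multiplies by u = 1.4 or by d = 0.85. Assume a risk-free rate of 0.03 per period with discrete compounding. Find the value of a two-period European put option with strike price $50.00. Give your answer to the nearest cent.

Risk-neutral probability p = (1 + 0.03 − 0.85)/(1.4 − 0.85) = 0.1800/0.5500 = 0.3273
Terminal stock prices: S_uu = 107.8, S_ud = 65.45, S_dd = 39.74
Terminal payoffs (K − S): max(-57.8, 0) = 0, max(-15.45, 0) = 0, max(10.26, 0) = 10.26
Node u (S = 77): V_u = 1/1.03·[0.3273·0.0000 + 0.6727·0.0000] = 0.0000
Node d (S = 46.75): V_d = 1/1.03·[0.3273·0.0000 + 0.6727·10.2625] = 6.7028
Node 0 (S = 55): V_0 = 1/1.03·[0.3273·0.0000 + 0.6727·6.7028] = 4.3778

$4.38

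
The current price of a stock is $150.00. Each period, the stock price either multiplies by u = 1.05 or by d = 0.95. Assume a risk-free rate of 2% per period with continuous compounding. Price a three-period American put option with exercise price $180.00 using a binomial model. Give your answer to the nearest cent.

Risk-neutral probability p = (e^0.02 − 0.95)/(1.05 − 0.95) = 0.0702/0.1000 = 0.7020
Terminal stock prices: S_uuu = 173.6, S_uud = 157.1, S_udd = 142.1, S_ddd = 128.6
Terminal payoffs (K − S): max(6.356, 0) = 6.356, max(22.89, 0) = 22.89, max(37.86, 0) = 37.86, max(51.39, 0) = 51.39
Node uu (S = 165.4): continuation = e^(−0.02)·[0.7020·6.3562 + 0.2980·22.8938] = 11.0608; exercise value = 14.6250 > continuation, so V_uu = 14.6250 (exercise)
Node ud (S = 149.6): continuation = e^(−0.02)·[0.7020·22.8938 + 0.2980·37.8563] = 26.8108; exercise value = 30.3750 > continuation, so V_ud = 30.3750 (exercise)
Node dd (S = 135.4): continuation = e^(−0.02)·[0.7020·37.8563 + 0.2980·51.3938] = 41.0608; exercise value = 44.6250 > continuation, so V_dd = 44.6250 (exercise)
Node u (S = 157.5): continuation = e^(−0.02)·[0.7020·14.6250 + 0.2980·30.3750] = 18.9358; exercise value = 22.5000 > continuation, so V_u = 22.5000 (exercise)
Node d (S = 142.5): continuation = e^(−0.02)·[0.7020·30.3750 + 0.2980·44.6250] = 33.9358; exercise value = 37.5000 > continuation, so V_d = 37.5000 (exercise)
Node 0 (S = 150): continuation = e^(−0.02)·[0.7020·22.5000 + 0.2980·37.5000] = 26.4358; exercise value = 30.0000 > continuation, so V_0 = 30.0000 (exercise)

$30.00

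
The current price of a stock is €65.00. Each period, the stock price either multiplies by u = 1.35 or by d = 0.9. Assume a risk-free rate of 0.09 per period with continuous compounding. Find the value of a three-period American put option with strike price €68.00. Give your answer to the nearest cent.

€4.94

Risk-neutral probability p = (e^0.09 − 0.9)/(1.35 − 0.9) = 0.1942/0.4500 = 0.4315
Terminal stock prices: S_uuu = 159.9, S_uud = 106.6, S_udd = 71.08, S_ddd = 47.39
Terminal payoffs (K − S): max(-91.92, 0) = 0, max(-38.62, 0) = 0, max(-3.078, 0) = 0, max(20.61, 0) = 20.61
Node uu (S = 118.5): continuation = e^(−0.09)·[0.4315·0.0000 + 0.5685·0.0000] = 0.0000; exercise value = 0.0000 ≤ continuation, so V_uu = 0.0000
Node ud (S = 78.98): continuation = e^(−0.09)·[0.4315·0.0000 + 0.5685·0.0000] = 0.0000; exercise value = 0.0000 ≤ continuation, so V_ud = 0.0000
Node dd (S = 52.65): continuation = e^(−0.09)·[0.4315·0.0000 + 0.5685·20.6150] = 10.7110; exercise value = 15.3500 > continuation, so V_dd = 15.3500 (exercise)
Node u (S = 87.75): continuation = e^(−0.09)·[0.4315·0.0000 + 0.5685·0.0000] = 0.0000; exercise value = 0.0000 ≤ continuation, so V_u = 0.0000
Node d (S = 58.5): continuation = e^(−0.09)·[0.4315·0.0000 + 0.5685·15.3500] = 7.9754; exercise value = 9.5000 > continuation, so V_d = 9.5000 (exercise)
Node 0 (S = 65): continuation = e^(−0.09)·[0.4315·0.0000 + 0.5685·9.5000] = 4.9359; exercise value = 3.0000 ≤ continuation, so V_0 = 4.9359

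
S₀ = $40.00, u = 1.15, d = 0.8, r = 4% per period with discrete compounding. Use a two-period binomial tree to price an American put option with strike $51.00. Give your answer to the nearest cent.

$11.00

Risk-neutral probability p = (1 + 0.04 − 0.8)/(1.15 − 0.8) = 0.2400/0.3500 = 0.6857
Terminal stock prices: S_uu = 52.9, S_ud = 36.8, S_dd = 25.6
Terminal payoffs (K − S): max(-1.9, 0) = 0, max(14.2, 0) = 14.2, max(25.4, 0) = 25.4
Node u (S = 46): continuation = 1/1.04·[0.6857·0.0000 + 0.3143·14.2000] = 4.2912; exercise value = 5.0000 > continuation, so V_u = 5.0000 (exercise)
Node d (S = 32): continuation = 1/1.04·[0.6857·14.2000 + 0.3143·25.4000] = 17.0385; exercise value = 19.0000 > continuation, so V_d = 19.0000 (exercise)
Node 0 (S = 40): continuation = 1/1.04·[0.6857·5.0000 + 0.3143·19.0000] = 9.0385; exercise value = 11.0000 > continuation, so V_0 = 11.0000 (exercise)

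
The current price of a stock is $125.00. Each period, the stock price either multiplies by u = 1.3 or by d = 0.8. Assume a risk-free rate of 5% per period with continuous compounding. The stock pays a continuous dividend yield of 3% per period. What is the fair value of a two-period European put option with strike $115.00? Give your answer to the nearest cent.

$9.92

Per-period risk-free factor R = e^0.05 = 1.0513; dividend-adjusted growth = e^(0.05−0.03) = 1.0202.
Risk-neutral probability p = (1.0202 − 0.8)/(1.3 − 0.8) = 0.2202/0.5000 = 0.4404
Terminal stock prices: S_uu = 211.3, S_ud = 130, S_dd = 80
Terminal payoffs (K − S): max(-96.25, 0) = 0, max(-15, 0) = 0, max(35, 0) = 35
Node u (S = 162.5): V_u = e^(−0.05)·[0.4404·0.0000 + 0.5596·0.0000] = 0.0000
Node d (S = 100): V_d = e^(−0.05)·[0.4404·0.0000 + 0.5596·35.0000] = 18.6307
Node 0 (S = 125): V_0 = e^(−0.05)·[0.4404·0.0000 + 0.5596·18.6307] = 9.9172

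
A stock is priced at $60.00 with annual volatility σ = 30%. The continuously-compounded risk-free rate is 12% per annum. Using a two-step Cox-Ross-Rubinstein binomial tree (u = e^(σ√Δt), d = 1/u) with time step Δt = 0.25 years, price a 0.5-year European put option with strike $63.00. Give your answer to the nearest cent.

$4.72

CRR parameters: u = e^(σ√Δt) = e^(0.3·√0.25) = 1.1618, d = 1/u = 0.8607
Per-period rate: rΔt = 0.12·0.25 = 0.03, so R = e^0.03 = 1.0305
Risk-neutral probability p = (e^0.03 − 0.8607)/(1.1618 − 0.8607) = 0.1697/0.3011 = 0.5637
Terminal stock prices: S_uu = 80.99, S_ud = 60, S_dd = 44.45
Terminal payoffs (K − S): max(-17.99, 0) = 0, max(3, 0) = 3, max(18.55, 0) = 18.55
Node u (S = 69.71): V_u = e^(−0.03)·[0.5637·0.0000 + 0.4363·3.0000] = 1.2702
Node d (S = 51.64): V_d = e^(−0.03)·[0.5637·3.0000 + 0.4363·18.5509] = 9.4956
Node 0 (S = 60): V_0 = e^(−0.03)·[0.5637·1.2702 + 0.4363·9.4956] = 4.7153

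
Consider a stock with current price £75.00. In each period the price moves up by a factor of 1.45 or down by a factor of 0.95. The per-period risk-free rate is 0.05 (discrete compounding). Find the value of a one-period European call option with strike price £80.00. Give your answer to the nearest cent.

Risk-neutral probability p = (1 + 0.05 − 0.95)/(1.45 − 0.95) = 0.1000/0.5000 = 0.2000
Terminal stock prices: S_u = 108.8, S_d = 71.25
Terminal payoffs (S − K): max(28.75, 0) = 28.75, max(-8.75, 0) = 0
Node 0 (S = 75): V_0 = 1/1.05·[0.2000·28.7500 + 0.8000·0.0000] = 5.4762

£5.48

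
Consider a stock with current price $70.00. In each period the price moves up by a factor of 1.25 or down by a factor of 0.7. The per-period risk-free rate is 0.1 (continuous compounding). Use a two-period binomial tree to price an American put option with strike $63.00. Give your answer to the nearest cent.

Risk-neutral probability p = (e^0.1 − 0.7)/(1.25 − 0.7) = 0.4052/0.5500 = 0.7367
Terminal stock prices: S_uu = 109.4, S_ud = 61.25, S_dd = 34.3
Terminal payoffs (K − S): max(-46.38, 0) = 0, max(1.75, 0) = 1.75, max(28.7, 0) = 28.7
Node u (S = 87.5): continuation = e^(−0.1)·[0.7367·0.0000 + 0.2633·1.7500] = 0.4170; exercise value = 0.0000 ≤ continuation, so V_u = 0.4170
Node d (S = 49): continuation = e^(−0.1)·[0.7367·1.7500 + 0.2633·28.7000] = 8.0048; exercise value = 14.0000 > continuation, so V_d = 14.0000 (exercise)
Node 0 (S = 70): continuation = e^(−0.1)·[0.7367·0.4170 + 0.2633·14.0000] = 3.6137; exercise value = 0.0000 ≤ continuation, so V_0 = 3.6137

$3.61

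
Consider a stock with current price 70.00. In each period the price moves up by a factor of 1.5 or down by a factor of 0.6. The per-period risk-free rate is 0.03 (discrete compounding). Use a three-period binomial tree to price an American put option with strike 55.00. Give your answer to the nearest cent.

Risk-neutral probability p = (1 + 0.03 − 0.6)/(1.5 − 0.6) = 0.4300/0.9000 = 0.4778
Terminal stock prices: S_uuu = 236.2, S_uud = 94.5, S_udd = 37.8, S_ddd = 15.12
Terminal payoffs (K − S): max(-181.2, 0) = 0, max(-39.5, 0) = 0, max(17.2, 0) = 17.2, max(39.88, 0) = 39.88
Node uu (S = 157.5): continuation = 1/1.03·[0.4778·0.0000 + 0.5222·0.0000] = 0.0000; exercise value = 0.0000 ≤ continuation, so V_uu = 0.0000
Node ud (S = 63): continuation = 1/1.03·[0.4778·0.0000 + 0.5222·17.2000] = 8.7206; exercise value = 0.0000 ≤ continuation, so V_ud = 8.7206
Node dd (S = 25.2): continuation = 1/1.03·[0.4778·17.2000 + 0.5222·39.8800] = 28.1981; exercise value = 29.8000 > continuation, so V_dd = 29.8000 (exercise)
Node u (S = 105): continuation = 1/1.03·[0.4778·0.0000 + 0.5222·8.7206] = 4.4214; exercise value = 0.0000 ≤ continuation, so V_u = 4.4214
Node d (S = 42): continuation = 1/1.03·[0.4778·8.7206 + 0.5222·29.8000] = 19.1541; exercise value = 13.0000 ≤ continuation, so V_d = 19.1541
Node 0 (S = 70): continuation = 1/1.03·[0.4778·4.4214 + 0.5222·19.1541] = 11.7623; exercise value = 0.0000 ≤ continuation, so V_0 = 11.7623

11.76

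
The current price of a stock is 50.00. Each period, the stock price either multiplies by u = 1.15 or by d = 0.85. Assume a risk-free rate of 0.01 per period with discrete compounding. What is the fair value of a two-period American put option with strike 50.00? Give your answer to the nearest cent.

Risk-neutral probability p = (1 + 0.01 − 0.85)/(1.15 − 0.85) = 0.1600/0.3000 = 0.5333
Terminal stock prices: S_uu = 66.12, S_ud = 48.87, S_dd = 36.12
Terminal payoffs (K − S): max(-16.12, 0) = 0, max(1.125, 0) = 1.125, max(13.88, 0) = 13.88
Node u (S = 57.5): continuation = 1/1.01·[0.5333·0.0000 + 0.4667·1.1250] = 0.5198; exercise value = 0.0000 ≤ continuation, so V_u = 0.5198
Node d (S = 42.5): continuation = 1/1.01·[0.5333·1.1250 + 0.4667·13.8750] = 7.0050; exercise value = 7.5000 > continuation, so V_d = 7.5000 (exercise)
Node 0 (S = 50): continuation = 1/1.01·[0.5333·0.5198 + 0.4667·7.5000] = 3.7398; exercise value = 0.0000 ≤ continuation, so V_0 = 3.7398

3.74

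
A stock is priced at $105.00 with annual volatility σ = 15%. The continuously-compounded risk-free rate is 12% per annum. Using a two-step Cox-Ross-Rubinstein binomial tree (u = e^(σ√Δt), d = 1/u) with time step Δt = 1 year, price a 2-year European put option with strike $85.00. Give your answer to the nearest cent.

CRR parameters: u = e^(σ√Δt) = e^(0.15·√1) = 1.1618, d = 1/u = 0.8607
Per-period rate: rΔt = 0.12·1 = 0.12, so R = e^0.12 = 1.1275
Risk-neutral probability p = (e^0.12 − 0.8607)/(1.1618 − 0.8607) = 0.2668/0.3011 = 0.8860
Terminal stock prices: S_uu = 141.7, S_ud = 105, S_dd = 77.79
Terminal payoffs (K − S): max(-56.74, 0) = 0, max(-20, 0) = 0, max(7.214, 0) = 7.214
Node u (S = 122): V_u = e^(−0.12)·[0.8860·0.0000 + 0.1140·0.0000] = 0.0000
Node d (S = 90.37): V_d = e^(−0.12)·[0.8860·0.0000 + 0.1140·7.2141] = 0.7296
Node 0 (S = 105): V_0 = e^(−0.12)·[0.8860·0.0000 + 0.1140·0.7296] = 0.0738

$0.07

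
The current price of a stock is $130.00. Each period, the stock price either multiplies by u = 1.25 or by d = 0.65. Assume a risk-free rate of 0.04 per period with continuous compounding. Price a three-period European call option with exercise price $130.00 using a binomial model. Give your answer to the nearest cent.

Risk-neutral probability p = (e^0.04 − 0.65)/(1.25 − 0.65) = 0.3908/0.6000 = 0.6514
Terminal stock prices: S_uuu = 253.9, S_uud = 132, S_udd = 68.66, S_ddd = 35.7
Terminal payoffs (S − K): max(123.9, 0) = 123.9, max(2.031, 0) = 2.031, max(-61.34, 0) = 0, max(-94.3, 0) = 0
Node uu (S = 203.1): V_uu = e^(−0.04)·[0.6514·123.9062 + 0.3486·2.0312] = 78.2224
Node ud (S = 105.6): V_ud = e^(−0.04)·[0.6514·2.0312 + 0.3486·0.0000] = 1.2712
Node dd (S = 54.93): V_dd = e^(−0.04)·[0.6514·0.0000 + 0.3486·0.0000] = 0.0000
Node u (S = 162.5): V_u = e^(−0.04)·[0.6514·78.2224 + 0.3486·1.2712] = 49.3783
Node d (S = 84.5): V_d = e^(−0.04)·[0.6514·1.2712 + 0.3486·0.0000] = 0.7955
Node 0 (S = 130): V_0 = e^(−0.04)·[0.6514·49.3783 + 0.3486·0.7955] = 31.1680

$31.17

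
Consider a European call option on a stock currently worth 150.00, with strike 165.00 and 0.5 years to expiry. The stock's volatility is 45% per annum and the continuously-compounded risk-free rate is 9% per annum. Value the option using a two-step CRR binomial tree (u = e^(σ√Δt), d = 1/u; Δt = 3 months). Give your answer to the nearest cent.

16.40

CRR parameters: u = e^(σ√Δt) = e^(0.45·√0.25) = 1.2523, d = 1/u = 0.7985
Per-period rate: rΔt = 0.09·0.25 = 0.0225, so R = e^0.0225 = 1.0228
Risk-neutral probability p = (e^0.0225 − 0.7985)/(1.2523 − 0.7985) = 0.2242/0.4538 = 0.4941
Terminal stock prices: S_uu = 235.2, S_ud = 150, S_dd = 95.64
Terminal payoffs (S − K): max(70.25, 0) = 70.25, max(-15, 0) = 0, max(-69.36, 0) = 0
Node u (S = 187.8): V_u = e^(−0.0225)·[0.4941·70.2468 + 0.5059·0.0000] = 33.9387
Node d (S = 119.8): V_d = e^(−0.0225)·[0.4941·0.0000 + 0.5059·0.0000] = 0.0000
Node 0 (S = 150): V_0 = e^(−0.0225)·[0.4941·33.9387 + 0.5059·0.0000] = 16.3970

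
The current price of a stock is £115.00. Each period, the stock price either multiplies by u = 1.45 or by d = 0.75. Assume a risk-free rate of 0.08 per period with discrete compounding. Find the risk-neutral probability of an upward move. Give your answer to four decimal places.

Risk-neutral probability p = (1 + 0.08 − 0.75)/(1.45 − 0.75) = 0.3300/0.7000 = 0.4714

p = 0.4714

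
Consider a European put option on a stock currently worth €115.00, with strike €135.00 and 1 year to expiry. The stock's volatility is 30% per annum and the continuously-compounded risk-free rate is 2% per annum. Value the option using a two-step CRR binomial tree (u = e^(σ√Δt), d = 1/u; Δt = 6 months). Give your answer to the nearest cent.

CRR parameters: u = e^(σ√Δt) = e^(0.3·√0.5) = 1.2363, d = 1/u = 0.8089
Per-period rate: rΔt = 0.02·0.5 = 0.01, so R = e^0.01 = 1.0101
Risk-neutral probability p = (e^0.01 − 0.8089)/(1.2363 − 0.8089) = 0.2012/0.4275 = 0.4707
Terminal stock prices: S_uu = 175.8, S_ud = 115, S_dd = 75.24
Terminal payoffs (K − S): max(-40.77, 0) = 0, max(20, 0) = 20, max(59.76, 0) = 59.76
Node u (S = 142.2): V_u = e^(−0.01)·[0.4707·0.0000 + 0.5293·20.0000] = 10.4811
Node d (S = 93.02): V_d = e^(−0.01)·[0.4707·20.0000 + 0.5293·59.7611] = 40.6381
Node 0 (S = 115): V_0 = e^(−0.01)·[0.4707·10.4811 + 0.5293·40.6381] = 26.1808

€26.18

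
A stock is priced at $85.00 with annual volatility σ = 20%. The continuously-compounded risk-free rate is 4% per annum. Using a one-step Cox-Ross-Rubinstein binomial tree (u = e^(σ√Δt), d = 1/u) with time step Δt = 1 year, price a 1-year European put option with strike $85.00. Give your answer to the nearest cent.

CRR parameters: u = e^(σ√Δt) = e^(0.2·√1) = 1.2214, d = 1/u = 0.8187
Per-period rate: rΔt = 0.04·1 = 0.04, so R = e^0.04 = 1.0408
Risk-neutral probability p = (e^0.04 − 0.8187)/(1.2214 − 0.8187) = 0.2221/0.4027 = 0.5515
Terminal stock prices: S_u = 103.8, S_d = 69.59
Terminal payoffs (K − S): max(-18.82, 0) = 0, max(15.41, 0) = 15.41
Node 0 (S = 85): V_0 = e^(−0.04)·[0.5515·0.0000 + 0.4485·15.4079] = 6.6392

$6.64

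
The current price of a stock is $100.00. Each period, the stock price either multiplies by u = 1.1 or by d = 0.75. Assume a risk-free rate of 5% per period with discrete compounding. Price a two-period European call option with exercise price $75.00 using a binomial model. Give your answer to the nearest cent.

$32.32

Risk-neutral probability p = (1 + 0.05 − 0.75)/(1.1 − 0.75) = 0.3000/0.3500 = 0.8571
Terminal stock prices: S_uu = 121, S_ud = 82.5, S_dd = 56.25
Terminal payoffs (S − K): max(46, 0) = 46, max(7.5, 0) = 7.5, max(-18.75, 0) = 0
Node u (S = 110): V_u = 1/1.05·[0.8571·46.0000 + 0.1429·7.5000] = 38.5714
Node d (S = 75): V_d = 1/1.05·[0.8571·7.5000 + 0.1429·0.0000] = 6.1224
Node 0 (S = 100): V_0 = 1/1.05·[0.8571·38.5714 + 0.1429·6.1224] = 32.3199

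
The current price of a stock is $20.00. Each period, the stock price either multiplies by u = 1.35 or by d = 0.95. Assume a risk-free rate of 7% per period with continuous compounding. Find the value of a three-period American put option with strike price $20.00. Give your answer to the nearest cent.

Risk-neutral probability p = (e^0.07 − 0.95)/(1.35 − 0.95) = 0.1225/0.4000 = 0.3063
Terminal stock prices: S_uuu = 49.21, S_uud = 34.63, S_udd = 24.37, S_ddd = 17.15
Terminal payoffs (K − S): max(-29.21, 0) = 0, max(-14.63, 0) = 0, max(-4.367, 0) = 0, max(2.853, 0) = 2.853
Node uu (S = 36.45): continuation = e^(−0.07)·[0.3063·0.0000 + 0.6937·0.0000] = 0.0000; exercise value = 0.0000 ≤ continuation, so V_uu = 0.0000
Node ud (S = 25.65): continuation = e^(−0.07)·[0.3063·0.0000 + 0.6937·0.0000] = 0.0000; exercise value = 0.0000 ≤ continuation, so V_ud = 0.0000
Node dd (S = 18.05): continuation = e^(−0.07)·[0.3063·0.0000 + 0.6937·2.8525] = 1.8451; exercise value = 1.9500 > continuation, so V_dd = 1.9500 (exercise)
Node u (S = 27): continuation = e^(−0.07)·[0.3063·0.0000 + 0.6937·0.0000] = 0.0000; exercise value = 0.0000 ≤ continuation, so V_u = 0.0000
Node d (S = 19): continuation = e^(−0.07)·[0.3063·0.0000 + 0.6937·1.9500] = 1.2613; exercise value = 1.0000 ≤ continuation, so V_d = 1.2613
Node 0 (S = 20): continuation = e^(−0.07)·[0.3063·0.0000 + 0.6937·1.2613] = 0.8159; exercise value = 0.0000 ≤ continuation, so V_0 = 0.8159

$0.82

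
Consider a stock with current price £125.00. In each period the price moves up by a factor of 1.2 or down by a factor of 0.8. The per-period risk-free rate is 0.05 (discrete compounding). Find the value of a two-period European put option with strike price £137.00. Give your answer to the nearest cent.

Risk-neutral probability p = (1 + 0.05 − 0.8)/(1.2 − 0.8) = 0.2500/0.4000 = 0.6250
Terminal stock prices: S_uu = 180, S_ud = 120, S_dd = 80
Terminal payoffs (K − S): max(-43, 0) = 0, max(17, 0) = 17, max(57, 0) = 57
Node u (S = 150): V_u = 1/1.05·[0.6250·0.0000 + 0.3750·17.0000] = 6.0714
Node d (S = 100): V_d = 1/1.05·[0.6250·17.0000 + 0.3750·57.0000] = 30.4762
Node 0 (S = 125): V_0 = 1/1.05·[0.6250·6.0714 + 0.3750·30.4762] = 14.4983

£14.50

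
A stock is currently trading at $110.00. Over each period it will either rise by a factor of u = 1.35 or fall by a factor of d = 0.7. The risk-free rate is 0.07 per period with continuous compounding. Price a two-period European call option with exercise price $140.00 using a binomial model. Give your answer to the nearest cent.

$17.27

Risk-neutral probability p = (e^0.07 − 0.7)/(1.35 − 0.7) = 0.3725/0.6500 = 0.5731
Terminal stock prices: S_uu = 200.5, S_ud = 103.9, S_dd = 53.9
Terminal payoffs (S − K): max(60.48, 0) = 60.48, max(-36.05, 0) = 0, max(-86.1, 0) = 0
Node u (S = 148.5): V_u = e^(−0.07)·[0.5731·60.4750 + 0.4269·0.0000] = 32.3145
Node d (S = 77): V_d = e^(−0.07)·[0.5731·0.0000 + 0.4269·0.0000] = 0.0000
Node 0 (S = 110): V_0 = e^(−0.07)·[0.5731·32.3145 + 0.4269·0.0000] = 17.2671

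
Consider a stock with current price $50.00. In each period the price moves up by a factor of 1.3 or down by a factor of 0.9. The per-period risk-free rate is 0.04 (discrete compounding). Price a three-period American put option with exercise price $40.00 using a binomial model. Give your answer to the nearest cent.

$0.87

Risk-neutral probability p = (1 + 0.04 − 0.9)/(1.3 − 0.9) = 0.1400/0.4000 = 0.3500
Terminal stock prices: S_uuu = 109.9, S_uud = 76.05, S_udd = 52.65, S_ddd = 36.45
Terminal payoffs (K − S): max(-69.85, 0) = 0, max(-36.05, 0) = 0, max(-12.65, 0) = 0, max(3.55, 0) = 3.55
Node uu (S = 84.5): continuation = 1/1.04·[0.3500·0.0000 + 0.6500·0.0000] = 0.0000; exercise value = 0.0000 ≤ continuation, so V_uu = 0.0000
Node ud (S = 58.5): continuation = 1/1.04·[0.3500·0.0000 + 0.6500·0.0000] = 0.0000; exercise value = 0.0000 ≤ continuation, so V_ud = 0.0000
Node dd (S = 40.5): continuation = 1/1.04·[0.3500·0.0000 + 0.6500·3.5500] = 2.2187; exercise value = 0.0000 ≤ continuation, so V_dd = 2.2187
Node u (S = 65): continuation = 1/1.04·[0.3500·0.0000 + 0.6500·0.0000] = 0.0000; exercise value = 0.0000 ≤ continuation, so V_u = 0.0000
Node d (S = 45): continuation = 1/1.04·[0.3500·0.0000 + 0.6500·2.2187] = 1.3867; exercise value = 0.0000 ≤ continuation, so V_d = 1.3867
Node 0 (S = 50): continuation = 1/1.04·[0.3500·0.0000 + 0.6500·1.3867] = 0.8667; exercise value = 0.0000 ≤ continuation, so V_0 = 0.8667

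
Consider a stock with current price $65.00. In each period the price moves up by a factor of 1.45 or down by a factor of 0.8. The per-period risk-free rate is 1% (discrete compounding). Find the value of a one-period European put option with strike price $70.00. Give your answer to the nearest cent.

Risk-neutral probability p = (1 + 0.01 − 0.8)/(1.45 − 0.8) = 0.2100/0.6500 = 0.3231
Terminal stock prices: S_u = 94.25, S_d = 52
Terminal payoffs (K − S): max(-24.25, 0) = 0, max(18, 0) = 18
Node 0 (S = 65): V_0 = 1/1.01·[0.3231·0.0000 + 0.6769·18.0000] = 12.0640

$12.06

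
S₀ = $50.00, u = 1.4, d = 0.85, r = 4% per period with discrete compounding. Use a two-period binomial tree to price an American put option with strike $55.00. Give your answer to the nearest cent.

Risk-neutral probability p = (1 + 0.04 − 0.85)/(1.4 − 0.85) = 0.1900/0.5500 = 0.3455
Terminal stock prices: S_uu = 98, S_ud = 59.5, S_dd = 36.12
Terminal payoffs (K − S): max(-43, 0) = 0, max(-4.5, 0) = 0, max(18.88, 0) = 18.88
Node u (S = 70): continuation = 1/1.04·[0.3455·0.0000 + 0.6545·0.0000] = 0.0000; exercise value = 0.0000 ≤ continuation, so V_u = 0.0000
Node d (S = 42.5): continuation = 1/1.04·[0.3455·0.0000 + 0.6545·18.8750] = 11.8794; exercise value = 12.5000 > continuation, so V_d = 12.5000 (exercise)
Node 0 (S = 50): continuation = 1/1.04·[0.3455·0.0000 + 0.6545·12.5000] = 7.8671; exercise value = 5.0000 ≤ continuation, so V_0 = 7.8671

$7.87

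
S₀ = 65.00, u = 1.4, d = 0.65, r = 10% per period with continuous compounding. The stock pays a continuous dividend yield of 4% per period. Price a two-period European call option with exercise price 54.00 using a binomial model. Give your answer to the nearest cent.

Per-period risk-free factor R = e^0.1 = 1.1052; dividend-adjusted growth = e^(0.1−0.04) = 1.0618.
Risk-neutral probability p = (1.0618 − 0.65)/(1.4 − 0.65) = 0.4118/0.7500 = 0.5491
Terminal stock prices: S_uu = 127.4, S_ud = 59.15, S_dd = 27.46
Terminal payoffs (S − K): max(73.4, 0) = 73.4, max(5.15, 0) = 5.15, max(-26.54, 0) = 0
Node u (S = 91): V_u = e^(−0.1)·[0.5491·73.4000 + 0.4509·5.1500] = 38.5706
Node d (S = 42.25): V_d = e^(−0.1)·[0.5491·5.1500 + 0.4509·0.0000] = 2.5588
Node 0 (S = 65): V_0 = e^(−0.1)·[0.5491·38.5706 + 0.4509·2.5588] = 20.2081

20.21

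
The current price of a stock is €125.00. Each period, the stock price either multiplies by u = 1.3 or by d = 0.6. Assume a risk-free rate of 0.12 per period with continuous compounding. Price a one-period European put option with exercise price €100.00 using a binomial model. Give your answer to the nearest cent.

€5.46

Risk-neutral probability p = (e^0.12 − 0.6)/(1.3 − 0.6) = 0.5275/0.7000 = 0.7536
Terminal stock prices: S_u = 162.5, S_d = 75
Terminal payoffs (K − S): max(-62.5, 0) = 0, max(25, 0) = 25
Node 0 (S = 125): V_0 = e^(−0.12)·[0.7536·0.0000 + 0.2464·25.0000] = 5.4642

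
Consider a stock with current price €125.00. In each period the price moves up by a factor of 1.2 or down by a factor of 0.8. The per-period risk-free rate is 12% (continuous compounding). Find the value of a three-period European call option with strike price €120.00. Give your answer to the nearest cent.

€42.86

Risk-neutral probability p = (e^0.12 − 0.8)/(1.2 − 0.8) = 0.3275/0.4000 = 0.8187
Terminal stock prices: S_uuu = 216, S_uud = 144, S_udd = 96, S_ddd = 64
Terminal payoffs (S − K): max(96, 0) = 96, max(24, 0) = 24, max(-24, 0) = 0, max(-56, 0) = 0
Node uu (S = 180): V_uu = e^(−0.12)·[0.8187·96.0000 + 0.1813·24.0000] = 73.5695
Node ud (S = 120): V_ud = e^(−0.12)·[0.8187·24.0000 + 0.1813·0.0000] = 17.4278
Node dd (S = 80): V_dd = e^(−0.12)·[0.8187·0.0000 + 0.1813·0.0000] = 0.0000
Node u (S = 150): V_u = e^(−0.12)·[0.8187·73.5695 + 0.1813·17.4278] = 56.2249
Node d (S = 100): V_d = e^(−0.12)·[0.8187·17.4278 + 0.1813·0.0000] = 12.6554
Node 0 (S = 125): V_0 = e^(−0.12)·[0.8187·56.2249 + 0.1813·12.6554] = 42.8627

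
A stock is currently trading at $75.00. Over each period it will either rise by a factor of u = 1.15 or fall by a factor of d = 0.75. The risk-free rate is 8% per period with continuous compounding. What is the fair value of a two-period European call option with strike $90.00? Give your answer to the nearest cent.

$5.44

Risk-neutral probability p = (e^0.08 − 0.75)/(1.15 − 0.75) = 0.3333/0.4000 = 0.8332
Terminal stock prices: S_uu = 99.19, S_ud = 64.69, S_dd = 42.19
Terminal payoffs (S − K): max(9.187, 0) = 9.187, max(-25.31, 0) = 0, max(-47.81, 0) = 0
Node u (S = 86.25): V_u = e^(−0.08)·[0.8332·9.1875 + 0.1668·0.0000] = 7.0666
Node d (S = 56.25): V_d = e^(−0.08)·[0.8332·0.0000 + 0.1668·0.0000] = 0.0000
Node 0 (S = 75): V_0 = e^(−0.08)·[0.8332·7.0666 + 0.1668·0.0000] = 5.4353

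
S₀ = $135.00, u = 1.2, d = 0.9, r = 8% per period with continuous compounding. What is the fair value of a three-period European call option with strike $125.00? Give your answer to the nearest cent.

Risk-neutral probability p = (e^0.08 − 0.9)/(1.2 − 0.9) = 0.1833/0.3000 = 0.6110
Terminal stock prices: S_uuu = 233.3, S_uud = 175, S_udd = 131.2, S_ddd = 98.42
Terminal payoffs (S − K): max(108.3, 0) = 108.3, max(49.96, 0) = 49.96, max(6.22, 0) = 6.22, max(-26.58, 0) = 0
Node uu (S = 194.4): V_uu = e^(−0.08)·[0.6110·108.2800 + 0.3890·49.9600] = 79.0105
Node ud (S = 145.8): V_ud = e^(−0.08)·[0.6110·49.9600 + 0.3890·6.2200] = 30.4105
Node dd (S = 109.4): V_dd = e^(−0.08)·[0.6110·6.2200 + 0.3890·0.0000] = 3.5080
Node u (S = 162): V_u = e^(−0.08)·[0.6110·79.0105 + 0.3890·30.4105] = 55.4820
Node d (S = 121.5): V_d = e^(−0.08)·[0.6110·30.4105 + 0.3890·3.5080] = 18.4108
Node 0 (S = 135): V_0 = e^(−0.08)·[0.6110·55.4820 + 0.3890·18.4108] = 37.9029

$37.90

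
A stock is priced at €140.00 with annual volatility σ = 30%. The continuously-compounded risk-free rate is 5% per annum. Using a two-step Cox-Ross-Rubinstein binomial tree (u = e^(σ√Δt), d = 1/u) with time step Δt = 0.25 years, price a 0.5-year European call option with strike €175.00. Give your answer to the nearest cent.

CRR parameters: u = e^(σ√Δt) = e^(0.3·√0.25) = 1.1618, d = 1/u = 0.8607
Per-period rate: rΔt = 0.05·0.25 = 0.0125, so R = e^0.0125 = 1.0126
Risk-neutral probability p = (e^0.0125 − 0.8607)/(1.1618 − 0.8607) = 0.1519/0.3011 = 0.5043
Terminal stock prices: S_uu = 189, S_ud = 140, S_dd = 103.7
Terminal payoffs (S − K): max(13.98, 0) = 13.98, max(-35, 0) = 0, max(-71.29, 0) = 0
Node u (S = 162.7): V_u = e^(−0.0125)·[0.5043·13.9802 + 0.4957·0.0000] = 6.9632
Node d (S = 120.5): V_d = e^(−0.0125)·[0.5043·0.0000 + 0.4957·0.0000] = 0.0000
Node 0 (S = 140): V_0 = e^(−0.0125)·[0.5043·6.9632 + 0.4957·0.0000] = 3.4682

€3.47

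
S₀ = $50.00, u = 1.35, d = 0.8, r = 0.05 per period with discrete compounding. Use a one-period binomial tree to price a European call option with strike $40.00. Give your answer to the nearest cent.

Risk-neutral probability p = (1 + 0.05 − 0.8)/(1.35 − 0.8) = 0.2500/0.5500 = 0.4545
Terminal stock prices: S_u = 67.5, S_d = 40
Terminal payoffs (S − K): max(27.5, 0) = 27.5, max(0, 0) = 0
Node 0 (S = 50): V_0 = 1/1.05·[0.4545·27.5000 + 0.5455·0.0000] = 11.9048

$11.90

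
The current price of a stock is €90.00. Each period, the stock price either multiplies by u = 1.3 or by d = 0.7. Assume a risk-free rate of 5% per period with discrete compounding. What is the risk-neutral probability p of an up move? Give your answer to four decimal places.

Risk-neutral probability p = (1 + 0.05 − 0.7)/(1.3 − 0.7) = 0.3500/0.6000 = 0.5833

p = 0.5833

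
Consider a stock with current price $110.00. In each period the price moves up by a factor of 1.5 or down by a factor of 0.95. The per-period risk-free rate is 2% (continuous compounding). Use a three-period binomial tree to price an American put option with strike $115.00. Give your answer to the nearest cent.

$12.93

Risk-neutral probability p = (e^0.02 − 0.95)/(1.5 − 0.95) = 0.0702/0.5500 = 0.1276
Terminal stock prices: S_uuu = 371.2, S_uud = 235.1, S_udd = 148.9, S_ddd = 94.31
Terminal payoffs (K − S): max(-256.2, 0) = 0, max(-120.1, 0) = 0, max(-33.91, 0) = 0, max(20.69, 0) = 20.69
Node uu (S = 247.5): continuation = e^(−0.02)·[0.1276·0.0000 + 0.8724·0.0000] = 0.0000; exercise value = 0.0000 ≤ continuation, so V_uu = 0.0000
Node ud (S = 156.8): continuation = e^(−0.02)·[0.1276·0.0000 + 0.8724·0.0000] = 0.0000; exercise value = 0.0000 ≤ continuation, so V_ud = 0.0000
Node dd (S = 99.27): continuation = e^(−0.02)·[0.1276·0.0000 + 0.8724·20.6888] = 17.6907; exercise value = 15.7250 ≤ continuation, so V_dd = 17.6907
Node u (S = 165): continuation = e^(−0.02)·[0.1276·0.0000 + 0.8724·0.0000] = 0.0000; exercise value = 0.0000 ≤ continuation, so V_u = 0.0000
Node d (S = 104.5): continuation = e^(−0.02)·[0.1276·0.0000 + 0.8724·17.6907] = 15.1271; exercise value = 10.5000 ≤ continuation, so V_d = 15.1271
Node 0 (S = 110): continuation = e^(−0.02)·[0.1276·0.0000 + 0.8724·15.1271] = 12.9350; exercise value = 5.0000 ≤ continuation, so V_0 = 12.9350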